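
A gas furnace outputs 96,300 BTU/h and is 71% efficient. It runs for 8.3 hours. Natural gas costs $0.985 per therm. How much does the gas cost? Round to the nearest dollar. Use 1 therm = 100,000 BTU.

Heat delivered = 96,300 BTU/h × 8.3 h = 799,290 BTU
Gas input = 799,290 / 0.71 = 1,125,761 BTU
= 1,125,761 / 100,000 = 11.26 therm
Cost = 11.26 × $0.985/therm = $11.09 ≈ $11

$11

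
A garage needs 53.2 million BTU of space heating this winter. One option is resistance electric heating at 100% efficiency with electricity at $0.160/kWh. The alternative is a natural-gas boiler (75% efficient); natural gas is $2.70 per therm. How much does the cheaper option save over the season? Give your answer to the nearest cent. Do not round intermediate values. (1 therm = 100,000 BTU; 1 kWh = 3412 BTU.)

$579.52

Heat load = 53.2 × 10⁶ BTU = 53,200,000 BTU
Gas: input = 53,200,000 / 0.750 = 70,933,333 BTU = 709.3 therm → 709.3 × $2.70 = $1,915.20
Electric: 53,200,000 BTU / 3412 = 15,590 kWh → × $0.160 = $2,494.72
Difference = |$1,915.20 − $2,494.72| = $579.52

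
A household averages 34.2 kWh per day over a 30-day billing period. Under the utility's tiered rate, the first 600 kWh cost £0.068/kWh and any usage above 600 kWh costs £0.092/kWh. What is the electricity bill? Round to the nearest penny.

£79.99

Usage = 34.2 kWh/day × 30 days = 1026 kWh
First 600 kWh × £0.068 = £40.80
Remaining 426 kWh × £0.092 = £39.19
Total = £79.99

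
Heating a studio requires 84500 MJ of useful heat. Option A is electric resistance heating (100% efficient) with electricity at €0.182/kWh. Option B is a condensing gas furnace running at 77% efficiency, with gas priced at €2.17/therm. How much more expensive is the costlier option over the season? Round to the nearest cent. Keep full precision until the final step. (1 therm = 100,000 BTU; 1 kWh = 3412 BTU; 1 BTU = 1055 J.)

Heat load = 84500 MJ = 84,500,000,000 J / 1055 = 80,094,787 BTU
Gas: input = 80,094,787 / 0.77 = 104,019,204 BTU = 1,040 therm → 1,040 × €2.17 = €2,257.22
Electric: 80,094,787 BTU / 3412 = 23,470 kWh → × €0.182 = €4,272.35
Difference = |€2,257.22 − €4,272.35| = €2,015.13

€2015.13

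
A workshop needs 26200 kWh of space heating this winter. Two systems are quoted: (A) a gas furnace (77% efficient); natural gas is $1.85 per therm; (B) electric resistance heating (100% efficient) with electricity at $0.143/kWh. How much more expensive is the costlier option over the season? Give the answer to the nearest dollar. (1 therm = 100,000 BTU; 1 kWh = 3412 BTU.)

$1599

Heat load = 26200 kWh × 3412 = 89,394,400 BTU
Gas: input = 89,394,400 / 0.77 = 116,096,623 BTU = 1,161 therm → 1,161 × $1.85 = $2,147.79
Electric: 89,394,400 BTU / 3412 = 26,200 kWh → × $0.143 = $3,746.60
Difference = |$2,147.79 − $3,746.60| = $1,598.81 ≈ $1599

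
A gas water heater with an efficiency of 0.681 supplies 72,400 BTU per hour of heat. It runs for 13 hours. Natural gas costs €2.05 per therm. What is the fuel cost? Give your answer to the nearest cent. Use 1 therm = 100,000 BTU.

Heat delivered = 72,400 BTU/h × 13 h = 941,200 BTU
Gas input = 941,200 / 0.681 = 1,382,085 BTU
= 1,382,085 / 100,000 = 13.82 therm
Cost = 13.82 × €2.05/therm = €28.33

€28.33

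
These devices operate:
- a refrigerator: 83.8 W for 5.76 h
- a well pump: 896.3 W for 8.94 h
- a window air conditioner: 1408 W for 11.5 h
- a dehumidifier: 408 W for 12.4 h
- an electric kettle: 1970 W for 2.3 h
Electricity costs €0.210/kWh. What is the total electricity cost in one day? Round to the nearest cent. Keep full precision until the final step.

refrigerator: 83.8 W × 5.76 h = 483 Wh = 0.4827 kWh
well pump: 896.3 W × 8.94 h = 8,013 Wh = 8.013 kWh
window air conditioner: 1408 W × 11.5 h = 16,192 Wh = 16.19 kWh
dehumidifier: 408 W × 12.4 h = 5,059 Wh = 5.059 kWh
electric kettle: 1970 W × 2.3 h = 4,531 Wh = 4.531 kWh
Total energy = 0.4827 + 8.013 + 16.19 + 5.059 + 4.531 = 34.28 kWh
Cost = 34.28 kWh × €0.210 = €7.20

€7.20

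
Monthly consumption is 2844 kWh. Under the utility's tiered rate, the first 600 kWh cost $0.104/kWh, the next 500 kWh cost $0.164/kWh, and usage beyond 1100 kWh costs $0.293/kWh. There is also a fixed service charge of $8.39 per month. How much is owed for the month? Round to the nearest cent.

$663.78

First 600 kWh × $0.104 = $62.40
Next 500 kWh × $0.164 = $82.00
Remaining 1744 kWh × $0.293 = $510.99
Energy charge = $655.39; + service $8.39 = $663.78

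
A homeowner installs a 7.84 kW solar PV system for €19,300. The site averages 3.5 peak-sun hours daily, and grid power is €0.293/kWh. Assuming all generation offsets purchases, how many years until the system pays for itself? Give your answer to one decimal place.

Daily generation = 7.84 kW × 3.5 h = 27.44 kWh
Annual generation = 27.44 × 365 = 10016 kWh
Annual savings = 10016 × €0.293 = €2,934.57
Payback = €19,300 / €2,934.57 = 6.58 years

6.6 years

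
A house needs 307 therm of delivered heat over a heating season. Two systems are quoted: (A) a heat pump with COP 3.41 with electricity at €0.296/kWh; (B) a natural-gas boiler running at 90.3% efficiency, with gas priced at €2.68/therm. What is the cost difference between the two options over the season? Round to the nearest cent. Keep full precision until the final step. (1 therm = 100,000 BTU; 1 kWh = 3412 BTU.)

Heat load = 307 therm × 100,000 = 30,700,000 BTU
Gas: input = 30,700,000 / 0.903 = 33,997,785 BTU = 340 therm → 340 × €2.68 = €911.14
Heat pump: 30,700,000 BTU / 3412 = 8,998 kWh heat; / 3.41 = 2,639 kWh in → × €0.296 = €781.03
Difference = |€911.14 − €781.03| = €130.11

€130.11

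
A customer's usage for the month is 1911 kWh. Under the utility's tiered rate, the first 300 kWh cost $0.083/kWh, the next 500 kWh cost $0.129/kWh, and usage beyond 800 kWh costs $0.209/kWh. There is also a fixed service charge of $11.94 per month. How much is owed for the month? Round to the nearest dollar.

$334

First 300 kWh × $0.083 = $24.90
Next 500 kWh × $0.129 = $64.50
Remaining 1111 kWh × $0.209 = $232.20
Energy charge = $321.60; + service $11.94 = $333.54 ≈ $334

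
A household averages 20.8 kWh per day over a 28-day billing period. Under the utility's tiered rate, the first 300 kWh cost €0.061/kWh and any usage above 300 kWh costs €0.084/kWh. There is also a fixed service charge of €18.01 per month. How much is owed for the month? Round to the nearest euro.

Usage = 20.8 kWh/day × 28 days = 582.4 kWh
First 300 kWh × €0.061 = €18.30
Remaining 282.4 kWh × €0.084 = €23.72
Energy charge = €42.02; + service €18.01 = €60.03 ≈ €60

€60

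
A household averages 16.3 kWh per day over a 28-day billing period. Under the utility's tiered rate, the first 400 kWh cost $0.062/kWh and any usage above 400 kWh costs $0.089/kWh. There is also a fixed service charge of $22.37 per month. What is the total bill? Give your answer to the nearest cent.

Usage = 16.3 kWh/day × 28 days = 456.4 kWh
First 400 kWh × $0.062 = $24.80
Remaining 56.4 kWh × $0.089 = $5.02
Energy charge = $29.82; + service $22.37 = $52.19

$52.19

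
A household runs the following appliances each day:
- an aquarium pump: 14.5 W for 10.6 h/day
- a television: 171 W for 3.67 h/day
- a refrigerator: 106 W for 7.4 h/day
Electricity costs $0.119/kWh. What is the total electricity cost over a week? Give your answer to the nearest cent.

$1.30

aquarium pump: 14.5 W × 10.6 h × 7 d = 1,076 Wh = 1.076 kWh
television: 171 W × 3.67 h × 7 d = 4,393 Wh = 4.393 kWh
refrigerator: 106 W × 7.4 h × 7 d = 5,491 Wh = 5.491 kWh
Total energy = 1.076 + 4.393 + 5.491 = 10.96 kWh
Cost = 10.96 kWh × $0.119 = $1.30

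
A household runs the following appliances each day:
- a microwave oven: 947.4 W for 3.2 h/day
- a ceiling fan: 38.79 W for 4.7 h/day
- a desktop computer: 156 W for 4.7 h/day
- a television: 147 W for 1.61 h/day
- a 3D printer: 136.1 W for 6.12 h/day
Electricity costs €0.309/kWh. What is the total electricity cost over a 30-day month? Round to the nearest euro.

€47

microwave oven: 947.4 W × 3.2 h × 30 d = 90,950 Wh = 90.95 kWh
ceiling fan: 38.79 W × 4.7 h × 30 d = 5,469 Wh = 5.469 kWh
desktop computer: 156 W × 4.7 h × 30 d = 21,996 Wh = 22 kWh
television: 147 W × 1.61 h × 30 d = 7,100 Wh = 7.1 kWh
3D printer: 136.1 W × 6.12 h × 30 d = 24,988 Wh = 24.99 kWh
Total energy = 90.95 + 5.469 + 22 + 7.1 + 24.99 = 150.5 kWh
Cost = 150.5 kWh × €0.309 = €46.51 ≈ €47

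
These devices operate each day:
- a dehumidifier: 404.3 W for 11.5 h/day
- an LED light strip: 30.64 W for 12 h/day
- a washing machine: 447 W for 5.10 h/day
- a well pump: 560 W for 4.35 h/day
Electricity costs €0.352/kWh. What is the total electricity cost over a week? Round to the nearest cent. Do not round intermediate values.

€23.98

dehumidifier: 404.3 W × 11.5 h × 7 d = 32,546 Wh = 32.55 kWh
LED light strip: 30.64 W × 12 h × 7 d = 2,574 Wh = 2.574 kWh
washing machine: 447 W × 5.10 h × 7 d = 15,958 Wh = 15.96 kWh
well pump: 560 W × 4.35 h × 7 d = 17,052 Wh = 17.05 kWh
Total energy = 32.55 + 2.574 + 15.96 + 17.05 = 68.13 kWh
Cost = 68.13 kWh × €0.352 = €23.98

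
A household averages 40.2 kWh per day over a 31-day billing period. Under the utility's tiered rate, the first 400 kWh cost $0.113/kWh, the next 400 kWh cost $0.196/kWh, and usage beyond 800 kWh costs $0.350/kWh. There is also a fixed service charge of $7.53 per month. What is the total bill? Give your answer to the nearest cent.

$287.30

Usage = 40.2 kWh/day × 31 days = 1246.2 kWh
First 400 kWh × $0.113 = $45.20
Next 400 kWh × $0.196 = $78.40
Remaining 446.2 kWh × $0.350 = $156.17
Energy charge = $279.77; + service $7.53 = $287.30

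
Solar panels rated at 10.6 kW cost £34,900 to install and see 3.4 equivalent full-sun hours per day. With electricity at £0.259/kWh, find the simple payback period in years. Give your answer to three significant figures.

Daily generation = 10.6 kW × 3.4 h = 36.04 kWh
Annual generation = 36.04 × 365 = 13155 kWh
Annual savings = 13155 × £0.259 = £3,407.04
Payback = £34,900 / £3,407.04 = 10.2 years

10.2 years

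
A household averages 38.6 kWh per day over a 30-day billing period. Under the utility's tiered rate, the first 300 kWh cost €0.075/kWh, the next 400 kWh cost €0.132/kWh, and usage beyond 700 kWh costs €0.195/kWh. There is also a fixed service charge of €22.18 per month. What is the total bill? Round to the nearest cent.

Usage = 38.6 kWh/day × 30 days = 1158 kWh
First 300 kWh × €0.075 = €22.50
Next 400 kWh × €0.132 = €52.80
Remaining 458 kWh × €0.195 = €89.31
Energy charge = €164.61; + service €22.18 = €186.79

€186.79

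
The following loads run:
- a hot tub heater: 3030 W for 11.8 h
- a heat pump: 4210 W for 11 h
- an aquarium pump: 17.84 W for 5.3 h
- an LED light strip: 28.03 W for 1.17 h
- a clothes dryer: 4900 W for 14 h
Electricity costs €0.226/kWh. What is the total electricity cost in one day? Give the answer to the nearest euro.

hot tub heater: 3030 W × 11.8 h = 35,754 Wh = 35.75 kWh
heat pump: 4210 W × 11 h = 46,310 Wh = 46.31 kWh
aquarium pump: 17.84 W × 5.3 h = 95 Wh = 0.09455 kWh
LED light strip: 28.03 W × 1.17 h = 33 Wh = 0.0328 kWh
clothes dryer: 4900 W × 14 h = 68,600 Wh = 68.6 kWh
Total energy = 35.75 + 46.31 + 0.09455 + 0.0328 + 68.6 = 150.8 kWh
Cost = 150.8 kWh × €0.226 = €34.08 ≈ €34

€34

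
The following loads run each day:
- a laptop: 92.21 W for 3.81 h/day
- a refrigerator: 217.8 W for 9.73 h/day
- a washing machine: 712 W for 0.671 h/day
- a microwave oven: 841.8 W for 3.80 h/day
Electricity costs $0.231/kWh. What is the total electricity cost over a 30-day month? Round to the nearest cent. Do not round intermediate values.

laptop: 92.21 W × 3.81 h × 30 d = 10,540 Wh = 10.54 kWh
refrigerator: 217.8 W × 9.73 h × 30 d = 63,576 Wh = 63.58 kWh
washing machine: 712 W × 0.671 h × 30 d = 14,333 Wh = 14.33 kWh
microwave oven: 841.8 W × 3.80 h × 30 d = 95,965 Wh = 95.97 kWh
Total energy = 10.54 + 63.58 + 14.33 + 95.97 = 184.4 kWh
Cost = 184.4 kWh × $0.231 = $42.60

$42.60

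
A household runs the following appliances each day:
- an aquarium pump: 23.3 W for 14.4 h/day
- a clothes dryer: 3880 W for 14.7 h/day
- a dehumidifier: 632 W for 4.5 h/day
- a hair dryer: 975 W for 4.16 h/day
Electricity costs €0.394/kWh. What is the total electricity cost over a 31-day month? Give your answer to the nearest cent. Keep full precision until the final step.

€785.01

aquarium pump: 23.3 W × 14.4 h × 31 d = 10,401 Wh = 10.4 kWh
clothes dryer: 3880 W × 14.7 h × 31 d = 1,768,116 Wh = 1,768 kWh
dehumidifier: 632 W × 4.5 h × 31 d = 88,164 Wh = 88.16 kWh
hair dryer: 975 W × 4.16 h × 31 d = 125,736 Wh = 125.7 kWh
Total energy = 10.4 + 1,768 + 88.16 + 125.7 = 1,992 kWh
Cost = 1,992 kWh × €0.394 = €785.01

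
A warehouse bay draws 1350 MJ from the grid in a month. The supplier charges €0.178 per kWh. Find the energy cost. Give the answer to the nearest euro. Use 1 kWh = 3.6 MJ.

€67

1350 MJ × (0.27778 kWh/MJ) = 375 kWh
Cost = 375 kWh × €0.178/kWh = €66.75 ≈ €67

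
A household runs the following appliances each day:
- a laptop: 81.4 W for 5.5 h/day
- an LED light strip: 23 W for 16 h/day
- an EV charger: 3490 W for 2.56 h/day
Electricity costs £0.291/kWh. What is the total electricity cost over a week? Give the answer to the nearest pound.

£20

laptop: 81.4 W × 5.5 h × 7 d = 3,134 Wh = 3.134 kWh
LED light strip: 23 W × 16 h × 7 d = 2,576 Wh = 2.576 kWh
EV charger: 3490 W × 2.56 h × 7 d = 62,541 Wh = 62.54 kWh
Total energy = 3.134 + 2.576 + 62.54 = 68.25 kWh
Cost = 68.25 kWh × £0.291 = £19.86 ≈ £20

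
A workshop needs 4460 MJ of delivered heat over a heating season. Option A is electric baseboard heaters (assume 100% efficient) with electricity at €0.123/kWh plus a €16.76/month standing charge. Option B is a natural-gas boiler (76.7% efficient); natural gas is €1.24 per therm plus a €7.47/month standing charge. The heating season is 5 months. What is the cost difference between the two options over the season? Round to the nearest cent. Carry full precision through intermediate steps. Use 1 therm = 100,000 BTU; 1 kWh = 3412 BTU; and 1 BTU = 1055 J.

€130.50

Heat load = 4460 MJ = 4,460,000,000 J / 1055 = 4,227,488 BTU
Gas: input = 4,227,488 / 0.767 = 5,511,719 BTU = 55.12 therm → 55.12 × €1.24 = €68.35; + 5 × €7.47 standing = €105.70
Electric: 4,227,488 BTU / 3412 = 1,239 kWh → × €0.123 = €152.40; + 5 × €16.76 standing = €236.20
Difference = |€105.70 − €236.20| = €130.50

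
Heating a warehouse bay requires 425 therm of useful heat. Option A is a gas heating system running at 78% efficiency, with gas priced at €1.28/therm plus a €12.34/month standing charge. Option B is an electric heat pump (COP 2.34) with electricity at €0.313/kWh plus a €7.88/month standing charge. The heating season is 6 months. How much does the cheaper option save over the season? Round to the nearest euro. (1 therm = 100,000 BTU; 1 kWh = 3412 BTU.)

Heat load = 425 therm × 100,000 = 42,500,000 BTU
Gas: input = 42,500,000 / 0.78 = 54,487,179 BTU = 544.9 therm → 544.9 × €1.28 = €697.44; + 6 × €12.34 standing = €771.48
Heat pump: 42,500,000 BTU / 3412 = 12,460 kWh heat; / 2.34 = 5,323 kWh in → × €0.313 = €1,666.13; + 6 × €7.88 standing = €1,713.41
Difference = |€771.48 − €1,713.41| = €941.93 ≈ €942

€942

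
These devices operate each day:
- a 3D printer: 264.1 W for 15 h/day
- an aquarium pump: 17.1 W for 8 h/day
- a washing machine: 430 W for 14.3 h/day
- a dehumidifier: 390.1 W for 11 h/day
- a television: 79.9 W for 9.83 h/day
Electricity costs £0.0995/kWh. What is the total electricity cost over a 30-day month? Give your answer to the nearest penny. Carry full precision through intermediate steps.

£45.74

3D printer: 264.1 W × 15 h × 30 d = 118,845 Wh = 118.8 kWh
aquarium pump: 17.1 W × 8 h × 30 d = 4,104 Wh = 4.104 kWh
washing machine: 430 W × 14.3 h × 30 d = 184,470 Wh = 184.5 kWh
dehumidifier: 390.1 W × 11 h × 30 d = 128,733 Wh = 128.7 kWh
television: 79.9 W × 9.83 h × 30 d = 23,563 Wh = 23.56 kWh
Total energy = 118.8 + 4.104 + 184.5 + 128.7 + 23.56 = 459.7 kWh
Cost = 459.7 kWh × £0.0995 = £45.74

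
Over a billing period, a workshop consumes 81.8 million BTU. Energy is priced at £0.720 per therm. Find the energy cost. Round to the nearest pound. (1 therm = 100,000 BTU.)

£589

81.8 million BTU × (10 therm/million BTU) = 818 therm
Cost = 818 therm × £0.720/therm = £588.96 ≈ £589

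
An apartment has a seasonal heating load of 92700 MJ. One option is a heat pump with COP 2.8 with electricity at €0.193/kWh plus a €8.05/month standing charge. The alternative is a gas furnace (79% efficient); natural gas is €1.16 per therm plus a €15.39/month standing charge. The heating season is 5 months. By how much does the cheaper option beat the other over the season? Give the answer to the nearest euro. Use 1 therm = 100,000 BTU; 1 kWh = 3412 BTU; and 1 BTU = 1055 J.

€448

Heat load = 92700 MJ = 92,700,000,000 J / 1055 = 87,867,299 BTU
Gas: input = 87,867,299 / 0.79 = 111,224,429 BTU = 1,112 therm → 1,112 × €1.16 = €1,290.20; + 5 × €15.39 standing = €1,367.15
Heat pump: 87,867,299 BTU / 3412 = 25,750 kWh heat; / 2.8 = 9,197 kWh in → × €0.193 = €1,775.08; + 5 × €8.05 standing = €1,815.33
Difference = |€1,367.15 − €1,815.33| = €448.17 ≈ €448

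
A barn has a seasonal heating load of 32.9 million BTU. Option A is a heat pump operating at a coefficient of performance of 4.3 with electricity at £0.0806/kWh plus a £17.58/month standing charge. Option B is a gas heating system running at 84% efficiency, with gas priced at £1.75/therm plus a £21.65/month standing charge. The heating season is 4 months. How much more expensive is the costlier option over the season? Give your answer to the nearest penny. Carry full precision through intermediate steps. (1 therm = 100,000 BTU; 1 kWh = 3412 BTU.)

£520.96

Heat load = 32.9 × 10⁶ BTU = 32,900,000 BTU
Gas: input = 32,900,000 / 0.84 = 39,166,667 BTU = 391.7 therm → 391.7 × £1.75 = £685.42; + 4 × £21.65 standing = £772.02
Heat pump: 32,900,000 BTU / 3412 = 9,642 kWh heat; / 4.3 = 2,242 kWh in → × £0.0806 = £180.74; + 4 × £17.58 standing = £251.06
Difference = |£772.02 − £251.06| = £520.96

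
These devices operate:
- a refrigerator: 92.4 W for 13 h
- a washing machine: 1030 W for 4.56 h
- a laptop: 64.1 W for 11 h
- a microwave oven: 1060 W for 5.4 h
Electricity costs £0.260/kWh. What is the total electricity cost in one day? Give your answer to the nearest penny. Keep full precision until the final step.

refrigerator: 92.4 W × 13 h = 1,201 Wh = 1.201 kWh
washing machine: 1030 W × 4.56 h = 4,697 Wh = 4.697 kWh
laptop: 64.1 W × 11 h = 705 Wh = 0.7051 kWh
microwave oven: 1060 W × 5.4 h = 5,724 Wh = 5.724 kWh
Total energy = 1.201 + 4.697 + 0.7051 + 5.724 = 12.33 kWh
Cost = 12.33 kWh × £0.260 = £3.21

£3.21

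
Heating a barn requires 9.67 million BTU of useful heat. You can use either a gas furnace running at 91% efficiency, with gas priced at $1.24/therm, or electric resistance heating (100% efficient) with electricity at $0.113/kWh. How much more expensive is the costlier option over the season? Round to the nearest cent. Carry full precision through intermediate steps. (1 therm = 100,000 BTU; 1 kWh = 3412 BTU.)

$188.49

Heat load = 9.67 × 10⁶ BTU = 9,670,000 BTU
Gas: input = 9,670,000 / 0.91 = 10,626,374 BTU = 106.3 therm → 106.3 × $1.24 = $131.77
Electric: 9,670,000 BTU / 3412 = 2,834 kWh → × $0.113 = $320.25
Difference = |$131.77 − $320.25| = $188.49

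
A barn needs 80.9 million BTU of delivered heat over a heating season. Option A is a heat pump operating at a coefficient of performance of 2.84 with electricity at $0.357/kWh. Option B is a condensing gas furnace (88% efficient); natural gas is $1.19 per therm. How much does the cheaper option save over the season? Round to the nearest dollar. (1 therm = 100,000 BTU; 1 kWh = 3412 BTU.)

Heat load = 80.9 × 10⁶ BTU = 80,900,000 BTU
Gas: input = 80,900,000 / 0.88 = 91,931,818 BTU = 919.3 therm → 919.3 × $1.19 = $1,093.99
Heat pump: 80,900,000 BTU / 3412 = 23,710 kWh heat; / 2.84 = 8,349 kWh in → × $0.357 = $2,980.50
Difference = |$1,093.99 − $2,980.50| = $1,886.51 ≈ $1887

$1887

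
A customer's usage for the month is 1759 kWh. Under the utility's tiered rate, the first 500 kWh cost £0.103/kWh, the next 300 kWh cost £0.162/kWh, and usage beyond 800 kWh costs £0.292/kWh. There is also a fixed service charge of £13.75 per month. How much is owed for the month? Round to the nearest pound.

£394

First 500 kWh × £0.103 = £51.50
Next 300 kWh × £0.162 = £48.60
Remaining 959 kWh × £0.292 = £280.03
Energy charge = £380.13; + service £13.75 = £393.88 ≈ £394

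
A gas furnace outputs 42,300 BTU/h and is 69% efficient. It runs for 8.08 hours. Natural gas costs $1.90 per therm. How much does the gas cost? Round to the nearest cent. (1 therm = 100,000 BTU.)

Heat delivered = 42,300 BTU/h × 8.08 h = 341,784 BTU
Gas input = 341,784 / 0.69 = 495,339 BTU
= 495,339 / 100,000 = 4.953 therm
Cost = 4.953 × $1.90/therm = $9.41

$9.41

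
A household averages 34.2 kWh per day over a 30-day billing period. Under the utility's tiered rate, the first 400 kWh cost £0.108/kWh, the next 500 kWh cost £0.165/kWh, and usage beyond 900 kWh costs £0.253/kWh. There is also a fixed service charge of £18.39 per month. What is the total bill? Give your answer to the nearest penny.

Usage = 34.2 kWh/day × 30 days = 1026 kWh
First 400 kWh × £0.108 = £43.20
Next 500 kWh × £0.165 = £82.50
Remaining 126 kWh × £0.253 = £31.88
Energy charge = £157.58; + service £18.39 = £175.97

£175.97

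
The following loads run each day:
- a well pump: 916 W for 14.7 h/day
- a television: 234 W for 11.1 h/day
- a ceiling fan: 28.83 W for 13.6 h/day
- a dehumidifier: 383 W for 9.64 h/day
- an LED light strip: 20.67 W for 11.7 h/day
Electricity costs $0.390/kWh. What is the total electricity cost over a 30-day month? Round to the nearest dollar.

$239

well pump: 916 W × 14.7 h × 30 d = 403,956 Wh = 404 kWh
television: 234 W × 11.1 h × 30 d = 77,922 Wh = 77.92 kWh
ceiling fan: 28.83 W × 13.6 h × 30 d = 11,763 Wh = 11.76 kWh
dehumidifier: 383 W × 9.64 h × 30 d = 110,764 Wh = 110.8 kWh
LED light strip: 20.67 W × 11.7 h × 30 d = 7,255 Wh = 7.255 kWh
Total energy = 404 + 77.92 + 11.76 + 110.8 + 7.255 = 611.7 kWh
Cost = 611.7 kWh × $0.390 = $238.55 ≈ $239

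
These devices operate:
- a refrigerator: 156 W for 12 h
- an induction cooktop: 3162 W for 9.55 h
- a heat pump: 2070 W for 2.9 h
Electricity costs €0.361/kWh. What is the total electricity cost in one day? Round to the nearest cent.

€13.74

refrigerator: 156 W × 12 h = 1,872 Wh = 1.872 kWh
induction cooktop: 3162 W × 9.55 h = 30,197 Wh = 30.2 kWh
heat pump: 2070 W × 2.9 h = 6,003 Wh = 6.003 kWh
Total energy = 1.872 + 30.2 + 6.003 = 38.07 kWh
Cost = 38.07 kWh × €0.361 = €13.74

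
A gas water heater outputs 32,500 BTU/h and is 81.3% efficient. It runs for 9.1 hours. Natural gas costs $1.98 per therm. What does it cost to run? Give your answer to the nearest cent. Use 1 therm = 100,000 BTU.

Heat delivered = 32,500 BTU/h × 9.1 h = 295,750 BTU
Gas input = 295,750 / 0.813 = 363,776 BTU
= 363,776 / 100,000 = 3.638 therm
Cost = 3.638 × $1.98/therm = $7.20

$7.20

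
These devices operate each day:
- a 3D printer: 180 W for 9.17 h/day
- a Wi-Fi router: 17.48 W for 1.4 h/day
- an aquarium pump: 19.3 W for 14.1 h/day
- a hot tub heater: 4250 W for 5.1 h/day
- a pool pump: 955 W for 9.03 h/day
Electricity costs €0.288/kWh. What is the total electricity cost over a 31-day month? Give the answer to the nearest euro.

€288

3D printer: 180 W × 9.17 h × 31 d = 51,169 Wh = 51.17 kWh
Wi-Fi router: 17.48 W × 1.4 h × 31 d = 759 Wh = 0.7586 kWh
aquarium pump: 19.3 W × 14.1 h × 31 d = 8,436 Wh = 8.436 kWh
hot tub heater: 4250 W × 5.1 h × 31 d = 671,925 Wh = 671.9 kWh
pool pump: 955 W × 9.03 h × 31 d = 267,333 Wh = 267.3 kWh
Total energy = 51.17 + 0.7586 + 8.436 + 671.9 + 267.3 = 999.6 kWh
Cost = 999.6 kWh × €0.288 = €287.89 ≈ €288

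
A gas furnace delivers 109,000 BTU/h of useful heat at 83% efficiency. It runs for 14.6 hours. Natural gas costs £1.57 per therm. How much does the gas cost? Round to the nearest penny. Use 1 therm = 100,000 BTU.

Heat delivered = 109,000 BTU/h × 14.6 h = 1,591,400 BTU
Gas input = 1,591,400 / 0.83 = 1,917,349 BTU
= 1,917,349 / 100,000 = 19.17 therm
Cost = 19.17 × £1.57/therm = £30.10

£30.10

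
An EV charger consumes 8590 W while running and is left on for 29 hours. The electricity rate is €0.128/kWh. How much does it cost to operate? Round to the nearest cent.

Energy = 8590 W × 29 h = 249,110 Wh = 249.1 kWh
Cost = 249.1 kWh × €0.128/kWh = €31.89

€31.89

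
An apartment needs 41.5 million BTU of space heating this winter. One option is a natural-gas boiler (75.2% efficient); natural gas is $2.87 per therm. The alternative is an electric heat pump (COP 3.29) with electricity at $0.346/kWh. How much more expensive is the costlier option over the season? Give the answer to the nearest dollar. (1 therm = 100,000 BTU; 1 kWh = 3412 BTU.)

$305

Heat load = 41.5 × 10⁶ BTU = 41,500,000 BTU
Gas: input = 41,500,000 / 0.752 = 55,186,170 BTU = 551.9 therm → 551.9 × $2.87 = $1,583.84
Heat pump: 41,500,000 BTU / 3412 = 12,160 kWh heat; / 3.29 = 3,697 kWh in → × $0.346 = $1,279.14
Difference = |$1,583.84 − $1,279.14| = $304.70 ≈ $305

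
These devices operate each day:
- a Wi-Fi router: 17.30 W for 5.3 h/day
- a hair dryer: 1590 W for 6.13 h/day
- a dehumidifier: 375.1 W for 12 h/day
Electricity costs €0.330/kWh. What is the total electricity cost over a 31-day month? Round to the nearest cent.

Wi-Fi router: 17.30 W × 5.3 h × 31 d = 2,842 Wh = 2.842 kWh
hair dryer: 1590 W × 6.13 h × 31 d = 302,148 Wh = 302.1 kWh
dehumidifier: 375.1 W × 12 h × 31 d = 139,537 Wh = 139.5 kWh
Total energy = 2.842 + 302.1 + 139.5 = 444.5 kWh
Cost = 444.5 kWh × €0.330 = €146.69

€146.69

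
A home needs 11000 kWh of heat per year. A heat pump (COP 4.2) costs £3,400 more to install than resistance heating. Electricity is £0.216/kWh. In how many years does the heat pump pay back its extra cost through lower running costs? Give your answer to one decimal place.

Resistance: 11000 kWh × £0.216 = £2,376.00/yr
Heat pump: 11000 / 4.2 = 2619 kWh in → × £0.216 = £565.71/yr
Annual savings = £1,810.29
Payback = £3,400 / £1,810.29 = 1.88 years

1.9 years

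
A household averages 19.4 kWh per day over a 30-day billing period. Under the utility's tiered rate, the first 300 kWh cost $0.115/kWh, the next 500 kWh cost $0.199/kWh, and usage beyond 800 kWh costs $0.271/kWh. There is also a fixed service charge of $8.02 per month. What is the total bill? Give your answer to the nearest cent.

Usage = 19.4 kWh/day × 30 days = 582 kWh
First 300 kWh × $0.115 = $34.50
Next 282 kWh × $0.199 = $56.12
Remaining tier: 0 kWh (not reached)
Energy charge = $90.62; + service $8.02 = $98.64

$98.64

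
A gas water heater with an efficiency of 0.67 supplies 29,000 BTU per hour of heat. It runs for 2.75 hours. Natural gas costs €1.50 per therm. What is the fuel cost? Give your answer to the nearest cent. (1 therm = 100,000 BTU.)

Heat delivered = 29,000 BTU/h × 2.75 h = 79,750 BTU
Gas input = 79,750 / 0.67 = 119,030 BTU
= 119,030 / 100,000 = 1.19 therm
Cost = 1.19 × €1.50/therm = €1.79

€1.79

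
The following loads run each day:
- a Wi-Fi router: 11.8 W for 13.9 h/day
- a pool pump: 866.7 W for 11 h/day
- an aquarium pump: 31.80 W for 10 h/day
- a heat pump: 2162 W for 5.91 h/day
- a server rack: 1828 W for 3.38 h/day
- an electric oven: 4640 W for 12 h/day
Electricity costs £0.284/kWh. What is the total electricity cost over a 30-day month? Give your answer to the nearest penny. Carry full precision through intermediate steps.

£721.23

Wi-Fi router: 11.8 W × 13.9 h × 30 d = 4,921 Wh = 4.921 kWh
pool pump: 866.7 W × 11 h × 30 d = 286,011 Wh = 286 kWh
aquarium pump: 31.80 W × 10 h × 30 d = 9,540 Wh = 9.54 kWh
heat pump: 2162 W × 5.91 h × 30 d = 383,323 Wh = 383.3 kWh
server rack: 1828 W × 3.38 h × 30 d = 185,359 Wh = 185.4 kWh
electric oven: 4640 W × 12 h × 30 d = 1,670,400 Wh = 1,670 kWh
Total energy = 4.921 + 286 + 9.54 + 383.3 + 185.4 + 1,670 = 2,540 kWh
Cost = 2,540 kWh × £0.284 = £721.23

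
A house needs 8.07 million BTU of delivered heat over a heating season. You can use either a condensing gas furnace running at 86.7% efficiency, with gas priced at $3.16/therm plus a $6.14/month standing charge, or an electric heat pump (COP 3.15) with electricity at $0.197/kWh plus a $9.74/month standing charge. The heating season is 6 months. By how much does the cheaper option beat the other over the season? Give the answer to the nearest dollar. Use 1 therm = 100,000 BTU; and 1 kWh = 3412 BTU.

$125

Heat load = 8.07 × 10⁶ BTU = 8,070,000 BTU
Gas: input = 8,070,000 / 0.867 = 9,307,958 BTU = 93.08 therm → 93.08 × $3.16 = $294.13; + 6 × $6.14 standing = $330.97
Heat pump: 8,070,000 BTU / 3412 = 2,365 kWh heat; / 3.15 = 750.9 kWh in → × $0.197 = $147.92; + 6 × $9.74 standing = $206.36
Difference = |$330.97 − $206.36| = $124.61 ≈ $125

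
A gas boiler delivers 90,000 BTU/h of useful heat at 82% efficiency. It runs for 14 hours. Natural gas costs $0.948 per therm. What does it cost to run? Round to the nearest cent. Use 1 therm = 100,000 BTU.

$14.57

Heat delivered = 90,000 BTU/h × 14 h = 1,260,000 BTU
Gas input = 1,260,000 / 0.82 = 1,536,585 BTU
= 1,536,585 / 100,000 = 15.37 therm
Cost = 15.37 × $0.948/therm = $14.57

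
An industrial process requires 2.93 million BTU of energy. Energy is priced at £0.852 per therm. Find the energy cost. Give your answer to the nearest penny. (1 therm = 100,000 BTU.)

2.93 million BTU × (10 therm/million BTU) = 29.3 therm
Cost = 29.3 therm × £0.852/therm = £24.96

£24.96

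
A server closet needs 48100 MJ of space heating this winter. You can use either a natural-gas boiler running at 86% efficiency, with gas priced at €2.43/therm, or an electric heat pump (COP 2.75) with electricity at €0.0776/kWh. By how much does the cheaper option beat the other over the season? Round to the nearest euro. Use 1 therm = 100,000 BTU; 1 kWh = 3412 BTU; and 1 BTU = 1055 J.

€911

Heat load = 48100 MJ = 48,100,000,000 J / 1055 = 45,592,417 BTU
Gas: input = 45,592,417 / 0.86 = 53,014,438 BTU = 530.1 therm → 530.1 × €2.43 = €1,288.25
Heat pump: 45,592,417 BTU / 3412 = 13,360 kWh heat; / 2.75 = 4,859 kWh in → × €0.0776 = €377.06
Difference = |€1,288.25 − €377.06| = €911.19 ≈ €911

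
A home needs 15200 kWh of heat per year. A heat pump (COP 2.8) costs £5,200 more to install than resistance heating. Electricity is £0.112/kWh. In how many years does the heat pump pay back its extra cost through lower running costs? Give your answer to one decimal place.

Resistance: 15200 kWh × £0.112 = £1,702.40/yr
Heat pump: 15200 / 2.8 = 5429 kWh in → × £0.112 = £608.00/yr
Annual savings = £1,094.40
Payback = £5,200 / £1,094.40 = 4.75 years

4.8 years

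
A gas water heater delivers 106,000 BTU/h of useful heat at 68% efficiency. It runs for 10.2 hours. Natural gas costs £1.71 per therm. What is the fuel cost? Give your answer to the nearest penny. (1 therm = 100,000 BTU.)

Heat delivered = 106,000 BTU/h × 10.2 h = 1,081,200 BTU
Gas input = 1,081,200 / 0.68 = 1,590,000 BTU
= 1,590,000 / 100,000 = 15.9 therm
Cost = 15.9 × £1.71/therm = £27.19

£27.19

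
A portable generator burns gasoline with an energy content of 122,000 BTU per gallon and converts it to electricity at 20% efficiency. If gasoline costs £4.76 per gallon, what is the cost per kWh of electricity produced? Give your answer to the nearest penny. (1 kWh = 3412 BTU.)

£0.67

Electrical output per gallon = 122,000 BTU × 0.20 / 3412 BTU/kWh = 7.151 kWh
Cost per kWh = £4.76 / 7.151 kWh = £0.666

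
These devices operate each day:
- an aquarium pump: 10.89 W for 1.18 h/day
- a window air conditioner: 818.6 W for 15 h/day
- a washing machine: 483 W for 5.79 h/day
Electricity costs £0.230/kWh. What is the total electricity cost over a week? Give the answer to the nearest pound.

aquarium pump: 10.89 W × 1.18 h × 7 d = 90 Wh = 0.08995 kWh
window air conditioner: 818.6 W × 15 h × 7 d = 85,953 Wh = 85.95 kWh
washing machine: 483 W × 5.79 h × 7 d = 19,576 Wh = 19.58 kWh
Total energy = 0.08995 + 85.95 + 19.58 = 105.6 kWh
Cost = 105.6 kWh × £0.230 = £24.29 ≈ £24

£24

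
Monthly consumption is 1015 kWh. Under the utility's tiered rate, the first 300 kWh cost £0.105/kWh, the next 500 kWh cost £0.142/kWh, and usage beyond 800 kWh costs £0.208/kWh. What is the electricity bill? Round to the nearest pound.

£147

First 300 kWh × £0.105 = £31.50
Next 500 kWh × £0.142 = £71.00
Remaining 215 kWh × £0.208 = £44.72
Total = £147.22 ≈ £147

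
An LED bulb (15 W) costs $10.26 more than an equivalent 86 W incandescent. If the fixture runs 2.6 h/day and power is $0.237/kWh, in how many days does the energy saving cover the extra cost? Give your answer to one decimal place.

Power saved = 86 − 15 = 71 W
Daily energy saved = 71 W × 2.6 h = 184.6 Wh = 0.1846 kWh
Daily savings = 0.1846 × $0.237 = $0.0438
Payback = $10.26 / $0.0438 per day = 234.5 days

234.5 days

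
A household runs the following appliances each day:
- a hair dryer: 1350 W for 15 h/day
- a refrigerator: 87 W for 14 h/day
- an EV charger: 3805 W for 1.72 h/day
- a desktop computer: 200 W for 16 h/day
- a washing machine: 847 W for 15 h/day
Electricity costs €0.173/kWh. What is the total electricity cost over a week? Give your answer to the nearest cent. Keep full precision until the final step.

hair dryer: 1350 W × 15 h × 7 d = 141,750 Wh = 141.8 kWh
refrigerator: 87 W × 14 h × 7 d = 8,526 Wh = 8.526 kWh
EV charger: 3805 W × 1.72 h × 7 d = 45,812 Wh = 45.81 kWh
desktop computer: 200 W × 16 h × 7 d = 22,400 Wh = 22.4 kWh
washing machine: 847 W × 15 h × 7 d = 88,935 Wh = 88.94 kWh
Total energy = 141.8 + 8.526 + 45.81 + 22.4 + 88.94 = 307.4 kWh
Cost = 307.4 kWh × €0.173 = €53.18

€53.18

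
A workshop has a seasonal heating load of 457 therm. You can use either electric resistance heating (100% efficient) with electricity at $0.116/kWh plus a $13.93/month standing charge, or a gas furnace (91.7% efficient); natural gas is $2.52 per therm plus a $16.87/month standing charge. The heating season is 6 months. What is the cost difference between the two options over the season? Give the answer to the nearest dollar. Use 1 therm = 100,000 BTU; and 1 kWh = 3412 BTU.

$280

Heat load = 457 therm × 100,000 = 45,700,000 BTU
Gas: input = 45,700,000 / 0.917 = 49,836,423 BTU = 498.4 therm → 498.4 × $2.52 = $1,255.88; + 6 × $16.87 standing = $1,357.10
Electric: 45,700,000 BTU / 3412 = 13,390 kWh → × $0.116 = $1,553.69; + 6 × $13.93 standing = $1,637.27
Difference = |$1,357.10 − $1,637.27| = $280.17 ≈ $280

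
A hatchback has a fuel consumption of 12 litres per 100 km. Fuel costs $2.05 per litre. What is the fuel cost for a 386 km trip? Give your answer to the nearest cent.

Fuel = 12 L/100 km × 386 km / 100 = 46.32 L
Cost = 46.32 L × $2.05/L = $94.96

$94.96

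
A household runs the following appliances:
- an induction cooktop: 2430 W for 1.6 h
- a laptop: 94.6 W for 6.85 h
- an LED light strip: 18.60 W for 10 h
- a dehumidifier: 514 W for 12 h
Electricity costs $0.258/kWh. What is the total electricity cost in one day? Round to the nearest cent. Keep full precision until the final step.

$2.81

induction cooktop: 2430 W × 1.6 h = 3,888 Wh = 3.888 kWh
laptop: 94.6 W × 6.85 h = 648 Wh = 0.648 kWh
LED light strip: 18.60 W × 10 h = 186 Wh = 0.186 kWh
dehumidifier: 514 W × 12 h = 6,168 Wh = 6.168 kWh
Total energy = 3.888 + 0.648 + 0.186 + 6.168 = 10.89 kWh
Cost = 10.89 kWh × $0.258 = $2.81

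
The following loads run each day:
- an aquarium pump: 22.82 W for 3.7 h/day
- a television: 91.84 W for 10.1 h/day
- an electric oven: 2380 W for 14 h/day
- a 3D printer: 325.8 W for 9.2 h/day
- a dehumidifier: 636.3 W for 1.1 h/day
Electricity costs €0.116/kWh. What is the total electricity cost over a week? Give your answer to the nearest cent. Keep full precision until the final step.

aquarium pump: 22.82 W × 3.7 h × 7 d = 591 Wh = 0.591 kWh
television: 91.84 W × 10.1 h × 7 d = 6,493 Wh = 6.493 kWh
electric oven: 2380 W × 14 h × 7 d = 233,240 Wh = 233.2 kWh
3D printer: 325.8 W × 9.2 h × 7 d = 20,982 Wh = 20.98 kWh
dehumidifier: 636.3 W × 1.1 h × 7 d = 4,900 Wh = 4.9 kWh
Total energy = 0.591 + 6.493 + 233.2 + 20.98 + 4.9 = 266.2 kWh
Cost = 266.2 kWh × €0.116 = €30.88

€30.88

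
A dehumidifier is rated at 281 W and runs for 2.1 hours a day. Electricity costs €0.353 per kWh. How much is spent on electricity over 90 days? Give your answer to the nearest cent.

€18.75

Energy = 281 W × 2.1 h/day × 90 days = 53,109 Wh = 53.11 kWh
Cost = 53.11 kWh × €0.353/kWh = €18.75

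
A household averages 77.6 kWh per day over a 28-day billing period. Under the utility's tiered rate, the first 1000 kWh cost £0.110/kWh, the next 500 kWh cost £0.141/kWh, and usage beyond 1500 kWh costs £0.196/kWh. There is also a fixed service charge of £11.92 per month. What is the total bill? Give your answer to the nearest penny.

£324.29

Usage = 77.6 kWh/day × 28 days = 2172.8 kWh
First 1000 kWh × £0.110 = £110.00
Next 500 kWh × £0.141 = £70.50
Remaining 672.8 kWh × £0.196 = £131.87
Energy charge = £312.37; + service £11.92 = £324.29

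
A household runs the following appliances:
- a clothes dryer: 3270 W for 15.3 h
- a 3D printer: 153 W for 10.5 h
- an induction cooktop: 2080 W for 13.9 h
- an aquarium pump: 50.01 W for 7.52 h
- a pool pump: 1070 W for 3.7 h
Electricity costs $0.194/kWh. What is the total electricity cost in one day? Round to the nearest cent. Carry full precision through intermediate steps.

$16.47

clothes dryer: 3270 W × 15.3 h = 50,031 Wh = 50.03 kWh
3D printer: 153 W × 10.5 h = 1,606 Wh = 1.607 kWh
induction cooktop: 2080 W × 13.9 h = 28,912 Wh = 28.91 kWh
aquarium pump: 50.01 W × 7.52 h = 376 Wh = 0.3761 kWh
pool pump: 1070 W × 3.7 h = 3,959 Wh = 3.959 kWh
Total energy = 50.03 + 1.607 + 28.91 + 0.3761 + 3.959 = 84.88 kWh
Cost = 84.88 kWh × $0.194 = $16.47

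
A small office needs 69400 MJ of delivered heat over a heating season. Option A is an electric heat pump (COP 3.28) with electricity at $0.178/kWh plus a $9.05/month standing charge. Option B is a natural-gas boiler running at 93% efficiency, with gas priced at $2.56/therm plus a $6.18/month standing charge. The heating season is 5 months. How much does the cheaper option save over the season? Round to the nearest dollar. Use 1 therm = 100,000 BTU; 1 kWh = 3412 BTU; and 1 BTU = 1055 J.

Heat load = 69400 MJ = 69,400,000,000 J / 1055 = 65,781,991 BTU
Gas: input = 65,781,991 / 0.930 = 70,733,323 BTU = 707.3 therm → 707.3 × $2.56 = $1,810.77; + 5 × $6.18 standing = $1,841.67
Heat pump: 65,781,991 BTU / 3412 = 19,280 kWh heat; / 3.28 = 5,878 kWh in → × $0.178 = $1,046.27; + 5 × $9.05 standing = $1,091.52
Difference = |$1,841.67 − $1,091.52| = $750.15 ≈ $750

$750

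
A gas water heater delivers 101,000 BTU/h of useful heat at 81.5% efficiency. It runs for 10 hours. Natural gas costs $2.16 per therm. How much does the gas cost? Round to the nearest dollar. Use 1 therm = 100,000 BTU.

Heat delivered = 101,000 BTU/h × 10 h = 1,010,000 BTU
Gas input = 1,010,000 / 0.815 = 1,239,264 BTU
= 1,239,264 / 100,000 = 12.39 therm
Cost = 12.39 × $2.16/therm = $26.77 ≈ $27

$27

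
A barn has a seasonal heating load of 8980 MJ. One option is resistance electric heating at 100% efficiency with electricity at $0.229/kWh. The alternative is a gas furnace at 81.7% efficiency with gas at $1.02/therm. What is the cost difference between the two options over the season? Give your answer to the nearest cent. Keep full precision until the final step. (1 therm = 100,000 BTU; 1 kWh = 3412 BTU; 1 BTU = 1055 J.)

$465.01

Heat load = 8980 MJ = 8,980,000,000 J / 1055 = 8,511,848 BTU
Gas: input = 8,511,848 / 0.817 = 10,418,419 BTU = 104.2 therm → 104.2 × $1.02 = $106.27
Electric: 8,511,848 BTU / 3412 = 2,495 kWh → × $0.229 = $571.28
Difference = |$106.27 − $571.28| = $465.01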